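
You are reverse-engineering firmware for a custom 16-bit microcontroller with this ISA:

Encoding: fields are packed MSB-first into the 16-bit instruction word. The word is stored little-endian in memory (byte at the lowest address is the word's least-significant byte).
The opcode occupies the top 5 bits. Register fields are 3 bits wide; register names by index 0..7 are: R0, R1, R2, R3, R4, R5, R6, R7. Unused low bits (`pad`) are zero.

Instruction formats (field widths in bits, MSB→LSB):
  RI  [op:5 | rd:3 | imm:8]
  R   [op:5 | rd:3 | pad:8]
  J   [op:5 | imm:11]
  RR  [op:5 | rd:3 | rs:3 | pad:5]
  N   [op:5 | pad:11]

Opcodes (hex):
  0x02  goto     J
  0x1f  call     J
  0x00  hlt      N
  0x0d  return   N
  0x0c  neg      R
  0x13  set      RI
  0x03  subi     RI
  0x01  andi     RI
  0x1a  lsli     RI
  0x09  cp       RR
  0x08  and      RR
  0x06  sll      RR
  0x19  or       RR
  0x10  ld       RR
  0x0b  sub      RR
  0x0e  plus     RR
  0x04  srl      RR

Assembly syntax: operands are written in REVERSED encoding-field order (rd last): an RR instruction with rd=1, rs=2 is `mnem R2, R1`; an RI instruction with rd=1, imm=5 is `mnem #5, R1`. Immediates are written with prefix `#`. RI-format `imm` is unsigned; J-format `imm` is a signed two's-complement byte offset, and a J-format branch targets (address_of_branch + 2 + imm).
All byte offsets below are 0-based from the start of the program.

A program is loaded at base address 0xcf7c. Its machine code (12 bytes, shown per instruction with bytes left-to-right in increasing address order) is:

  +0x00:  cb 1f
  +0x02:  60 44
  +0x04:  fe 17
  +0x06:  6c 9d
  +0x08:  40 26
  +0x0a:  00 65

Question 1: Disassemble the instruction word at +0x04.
goto #-2

@+04  little-endian(fe 17) = 0x17fe
  opcode bits[15:11]=0x2: goto/J
  imm@[10:0]=0x7fe (s11→-2) ⇒ #-2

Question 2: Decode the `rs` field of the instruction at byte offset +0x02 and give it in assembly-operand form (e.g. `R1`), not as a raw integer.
R3

off 0x02: read 60 44 as little → 0x4460
  op=0x4460>>11=0x8 ⇒ and (RR)
  rd: (w>>8)&0x7=0x4 → R4
  rs: (w>>5)&0x7=0x3 → R3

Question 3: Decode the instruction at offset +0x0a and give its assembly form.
neg R5

+0x0a: 00 65 ⇒ word 0x6500 (little)
  op=0x6500>>11=0xc ⇒ neg (R)
  rd: (w>>8)&0x7=0x5 → R5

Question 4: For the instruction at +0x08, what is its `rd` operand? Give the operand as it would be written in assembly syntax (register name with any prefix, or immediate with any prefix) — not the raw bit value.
[08] 40 26 → 0x2640
  top 5b → 0x4 → srl [RR]
  rd@[10:8]=0x6 ⇒ R6
  rs@[7:5]=0x2 ⇒ R2

R6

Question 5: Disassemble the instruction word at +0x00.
subi #203, R7

@+00  little-endian(cb 1f) = 0x1fcb
  op=0x1fcb>>11=0x3 ⇒ subi (RI)
  rd: (w>>8)&0x7=0x7 → R7
  imm: (w>>0)&0xff=0xcb → #203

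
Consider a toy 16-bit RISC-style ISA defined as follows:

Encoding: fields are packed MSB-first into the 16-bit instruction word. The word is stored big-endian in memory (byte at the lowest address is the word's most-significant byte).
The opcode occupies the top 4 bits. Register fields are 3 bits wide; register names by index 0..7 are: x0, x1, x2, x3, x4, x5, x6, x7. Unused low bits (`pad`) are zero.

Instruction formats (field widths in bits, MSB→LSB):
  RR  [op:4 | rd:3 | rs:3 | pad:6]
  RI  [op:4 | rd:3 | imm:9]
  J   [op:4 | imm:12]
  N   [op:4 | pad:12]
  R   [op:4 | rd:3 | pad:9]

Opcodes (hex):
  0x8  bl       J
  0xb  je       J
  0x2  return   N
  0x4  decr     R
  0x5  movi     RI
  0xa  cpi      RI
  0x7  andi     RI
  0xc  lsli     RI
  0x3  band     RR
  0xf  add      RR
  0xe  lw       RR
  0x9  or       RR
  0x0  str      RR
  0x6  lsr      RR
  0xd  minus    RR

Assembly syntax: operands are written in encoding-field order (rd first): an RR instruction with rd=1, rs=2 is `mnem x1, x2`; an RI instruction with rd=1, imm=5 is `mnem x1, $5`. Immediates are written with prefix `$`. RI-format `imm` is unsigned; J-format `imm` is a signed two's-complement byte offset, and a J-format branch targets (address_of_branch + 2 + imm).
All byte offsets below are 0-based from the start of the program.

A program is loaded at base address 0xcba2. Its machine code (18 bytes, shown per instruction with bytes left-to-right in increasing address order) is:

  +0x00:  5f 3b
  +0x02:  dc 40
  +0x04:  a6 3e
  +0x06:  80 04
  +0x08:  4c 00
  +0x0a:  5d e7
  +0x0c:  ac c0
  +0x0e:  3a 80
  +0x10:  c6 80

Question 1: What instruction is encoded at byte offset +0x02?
[02] dc 40 → 0xdc40
  op=0xdc40>>12=0xd ⇒ minus (RR)
  [11:9] rd=6 = x6
  [8:6] rs=1 = x1

minus x6, x1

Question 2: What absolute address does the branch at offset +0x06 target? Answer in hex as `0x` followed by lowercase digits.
0xcbae

[06] 80 04 → 0x8004
  op=0x8004>>12=0x8 ⇒ bl (J)
  imm@[11:0]=0x4 ⇒ $4
  target = base 0xcba2 + off 0x06 + 2 + imm 4 = 0xcbae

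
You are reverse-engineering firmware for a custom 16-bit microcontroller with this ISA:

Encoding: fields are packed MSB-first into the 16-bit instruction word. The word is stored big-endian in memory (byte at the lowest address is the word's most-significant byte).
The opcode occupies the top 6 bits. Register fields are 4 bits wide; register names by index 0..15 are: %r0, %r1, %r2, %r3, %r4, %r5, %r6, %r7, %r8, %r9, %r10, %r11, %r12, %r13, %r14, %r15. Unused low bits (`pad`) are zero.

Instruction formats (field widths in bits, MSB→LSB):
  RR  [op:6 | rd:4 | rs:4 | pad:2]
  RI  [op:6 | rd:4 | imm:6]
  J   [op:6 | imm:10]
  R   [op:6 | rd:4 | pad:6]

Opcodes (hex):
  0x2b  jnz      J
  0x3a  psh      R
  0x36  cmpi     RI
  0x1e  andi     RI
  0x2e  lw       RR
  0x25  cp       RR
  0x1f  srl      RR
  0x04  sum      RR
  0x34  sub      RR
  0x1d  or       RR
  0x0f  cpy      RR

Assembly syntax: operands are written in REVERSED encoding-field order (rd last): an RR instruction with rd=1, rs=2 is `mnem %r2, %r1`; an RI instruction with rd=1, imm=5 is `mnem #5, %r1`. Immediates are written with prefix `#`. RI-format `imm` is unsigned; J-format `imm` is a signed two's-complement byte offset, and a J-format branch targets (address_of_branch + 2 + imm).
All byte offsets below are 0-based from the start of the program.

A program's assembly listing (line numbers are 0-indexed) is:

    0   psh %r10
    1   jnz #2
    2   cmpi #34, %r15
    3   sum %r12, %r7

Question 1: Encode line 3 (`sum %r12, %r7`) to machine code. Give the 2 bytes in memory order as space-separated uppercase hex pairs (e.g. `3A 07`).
11 F0

L3: sum op=0x4:6|rd=7:4|rs=12:4|pad=0:2 ⇒ 0x11f0 ⇒ big 11 f0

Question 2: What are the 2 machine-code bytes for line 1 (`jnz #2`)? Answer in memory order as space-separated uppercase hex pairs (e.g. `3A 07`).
1. jnz fields op=0x2b:6|imm=2:10 → word ac02h → ac 02

AC 02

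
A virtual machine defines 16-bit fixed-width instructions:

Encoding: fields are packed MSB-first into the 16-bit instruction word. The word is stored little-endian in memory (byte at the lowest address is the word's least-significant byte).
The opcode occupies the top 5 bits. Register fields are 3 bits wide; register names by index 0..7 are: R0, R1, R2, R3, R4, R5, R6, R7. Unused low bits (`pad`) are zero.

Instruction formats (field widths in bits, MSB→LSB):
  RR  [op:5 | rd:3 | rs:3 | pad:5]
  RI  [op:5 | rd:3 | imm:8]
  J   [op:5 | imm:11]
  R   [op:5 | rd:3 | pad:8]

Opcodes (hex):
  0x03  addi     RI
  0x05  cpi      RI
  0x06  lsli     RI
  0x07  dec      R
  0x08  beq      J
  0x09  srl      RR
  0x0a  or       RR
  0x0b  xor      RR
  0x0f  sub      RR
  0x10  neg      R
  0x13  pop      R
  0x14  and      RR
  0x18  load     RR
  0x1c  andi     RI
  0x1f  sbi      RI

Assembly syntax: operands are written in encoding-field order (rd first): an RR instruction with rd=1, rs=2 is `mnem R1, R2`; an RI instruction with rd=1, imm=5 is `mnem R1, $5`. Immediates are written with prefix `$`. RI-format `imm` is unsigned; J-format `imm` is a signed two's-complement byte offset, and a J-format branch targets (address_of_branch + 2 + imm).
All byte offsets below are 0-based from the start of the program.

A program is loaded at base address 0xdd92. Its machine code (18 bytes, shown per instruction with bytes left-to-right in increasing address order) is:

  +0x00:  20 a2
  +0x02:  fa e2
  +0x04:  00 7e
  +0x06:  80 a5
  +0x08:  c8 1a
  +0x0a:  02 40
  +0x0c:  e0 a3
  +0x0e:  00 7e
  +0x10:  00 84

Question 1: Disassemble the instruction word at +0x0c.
+0x0c: e0 a3 ⇒ word 0xa3e0 (little)
  top 5b → 0x14 → and [RR]
  rd@[10:8]=0x3 ⇒ R3
  rs@[7:5]=0x7 ⇒ R7

and R3, R7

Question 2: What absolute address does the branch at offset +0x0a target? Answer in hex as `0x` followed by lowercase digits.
@+0a  little-endian(02 40) = 0x4002
  top 5b → 0x8 → beq [J]
  [10:0] imm=2 = $2
  target = base 0xdd92 + off 0x0a + 2 + imm 2 = 0xdda0

0xdda0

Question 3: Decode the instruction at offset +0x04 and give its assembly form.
off 0x04: read 00 7e as little → 0x7e00
  opcode bits[15:11]=0xf: sub/RR
  rd@[10:8]=0x6 ⇒ R6
  rs@[7:5]=0x0 ⇒ R0

sub R6, R0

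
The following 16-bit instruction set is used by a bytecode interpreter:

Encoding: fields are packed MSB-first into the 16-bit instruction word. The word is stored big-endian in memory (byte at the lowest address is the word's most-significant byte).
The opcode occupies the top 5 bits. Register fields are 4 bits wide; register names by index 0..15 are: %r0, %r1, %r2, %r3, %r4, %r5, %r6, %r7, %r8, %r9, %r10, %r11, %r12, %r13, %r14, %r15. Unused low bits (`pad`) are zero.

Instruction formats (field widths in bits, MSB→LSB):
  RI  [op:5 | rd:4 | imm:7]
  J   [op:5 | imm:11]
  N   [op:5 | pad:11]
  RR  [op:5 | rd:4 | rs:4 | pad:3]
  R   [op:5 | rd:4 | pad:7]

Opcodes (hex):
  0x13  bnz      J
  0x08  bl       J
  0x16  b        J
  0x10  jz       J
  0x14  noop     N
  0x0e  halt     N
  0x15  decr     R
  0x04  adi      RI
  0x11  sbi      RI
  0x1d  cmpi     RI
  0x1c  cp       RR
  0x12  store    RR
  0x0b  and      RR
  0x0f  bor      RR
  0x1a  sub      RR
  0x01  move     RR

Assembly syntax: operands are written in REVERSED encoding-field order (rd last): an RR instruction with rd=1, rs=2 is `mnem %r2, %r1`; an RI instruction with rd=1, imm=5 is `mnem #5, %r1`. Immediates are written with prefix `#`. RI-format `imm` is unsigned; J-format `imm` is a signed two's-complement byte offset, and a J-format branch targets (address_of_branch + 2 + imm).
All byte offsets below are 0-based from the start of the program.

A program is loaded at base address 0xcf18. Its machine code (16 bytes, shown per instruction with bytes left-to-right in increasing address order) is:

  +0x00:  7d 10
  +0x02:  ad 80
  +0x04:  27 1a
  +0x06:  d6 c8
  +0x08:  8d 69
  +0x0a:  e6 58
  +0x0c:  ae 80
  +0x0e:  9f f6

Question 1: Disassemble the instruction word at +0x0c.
off 0x0c: read ae 80 as big → 0xae80
  top 5b → 0x15 → decr [R]
  [10:7] rd=13 = %r13

decr %r13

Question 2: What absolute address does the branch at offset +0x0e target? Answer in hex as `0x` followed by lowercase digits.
0xcf1e

+0x0e: 9f f6 ⇒ word 0x9ff6 (big)
  opcode bits[15:11]=0x13: bnz/J
  imm@[10:0]=0x7f6 (s11→-10) ⇒ #-10
  target = base 0xcf18 + off 0x0e + 2 + imm -10 = 0xcf1e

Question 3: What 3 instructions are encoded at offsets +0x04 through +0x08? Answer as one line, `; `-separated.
adi #26, %r14; sub %r9, %r13; sbi #105, %r10

+0x04: 27 1a ⇒ word 0x271a (big)
  op=0x271a>>11=0x4 ⇒ adi (RI)
  rd: (w>>7)&0xf=0xe → %r14
  imm: (w>>0)&0x7f=0x1a → #26
+0x06: d6 c8 ⇒ word 0xd6c8 (big)
  op=0xd6c8>>11=0x1a ⇒ sub (RR)
  rd: (w>>7)&0xf=0xd → %r13
  rs: (w>>3)&0xf=0x9 → %r9
+0x08: 8d 69 ⇒ word 0x8d69 (big)
  op=0x8d69>>11=0x11 ⇒ sbi (RI)
  rd: (w>>7)&0xf=0xa → %r10
  imm: (w>>0)&0x7f=0x69 → #105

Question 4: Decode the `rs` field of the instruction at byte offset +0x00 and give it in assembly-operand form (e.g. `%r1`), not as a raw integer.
+0x00: 7d 10 ⇒ word 0x7d10 (big)
  opcode bits[15:11]=0xf: bor/RR
  [10:7] rd=10 = %r10
  [6:3] rs=2 = %r2

%r2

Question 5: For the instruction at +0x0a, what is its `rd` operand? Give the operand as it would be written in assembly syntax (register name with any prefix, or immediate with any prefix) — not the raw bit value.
@+0a  big-endian(e6 58) = 0xe658
  opcode bits[15:11]=0x1c: cp/RR
  rd: (w>>7)&0xf=0xc → %r12
  rs: (w>>3)&0xf=0xb → %r11

%r12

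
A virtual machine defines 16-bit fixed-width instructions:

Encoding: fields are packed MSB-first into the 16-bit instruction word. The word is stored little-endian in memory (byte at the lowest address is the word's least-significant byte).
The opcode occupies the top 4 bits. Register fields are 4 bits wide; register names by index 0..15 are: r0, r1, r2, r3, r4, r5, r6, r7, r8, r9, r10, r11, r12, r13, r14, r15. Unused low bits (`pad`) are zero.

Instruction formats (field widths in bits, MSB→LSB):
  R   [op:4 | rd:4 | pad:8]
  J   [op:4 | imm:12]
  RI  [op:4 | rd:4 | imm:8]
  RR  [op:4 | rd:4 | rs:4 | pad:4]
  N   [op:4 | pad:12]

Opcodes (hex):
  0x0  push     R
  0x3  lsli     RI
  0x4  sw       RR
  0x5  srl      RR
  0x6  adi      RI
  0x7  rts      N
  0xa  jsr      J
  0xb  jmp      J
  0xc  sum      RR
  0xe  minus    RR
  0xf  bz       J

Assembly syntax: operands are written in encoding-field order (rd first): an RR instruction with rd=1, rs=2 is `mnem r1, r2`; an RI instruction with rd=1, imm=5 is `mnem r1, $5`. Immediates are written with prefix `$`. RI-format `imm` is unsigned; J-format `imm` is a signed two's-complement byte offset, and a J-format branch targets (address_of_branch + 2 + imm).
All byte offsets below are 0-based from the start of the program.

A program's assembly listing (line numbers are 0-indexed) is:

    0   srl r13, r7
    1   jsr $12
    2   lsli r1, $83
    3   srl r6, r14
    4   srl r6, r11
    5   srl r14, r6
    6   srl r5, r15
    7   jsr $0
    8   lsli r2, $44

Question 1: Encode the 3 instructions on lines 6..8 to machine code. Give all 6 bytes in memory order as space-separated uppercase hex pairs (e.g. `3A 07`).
F0 55 00 A0 2C 32

6. srl fields op=0x5:4|rd=5:4|rs=15:4|pad=0:4 → word 55f0h → f0 55
7. jsr fields op=0xa:4|imm=0:12 → word a000h → 00 a0
8. lsli fields op=0x3:4|rd=2:4|imm=44:8 → word 322ch → 2c 32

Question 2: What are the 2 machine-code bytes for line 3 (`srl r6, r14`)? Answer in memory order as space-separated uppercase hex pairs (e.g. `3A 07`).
3. srl fields op=0x5:4|rd=6:4|rs=14:4|pad=0:4 → word 56e0h → e0 56

E0 56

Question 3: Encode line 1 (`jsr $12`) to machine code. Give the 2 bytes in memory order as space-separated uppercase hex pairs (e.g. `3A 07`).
0C A0

line 1 (jsr): pack op=0xa:4|imm=12:12 = 0xa00c; little→ 0c a0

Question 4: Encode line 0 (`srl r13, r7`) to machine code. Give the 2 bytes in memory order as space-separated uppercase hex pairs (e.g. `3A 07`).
line 0 (srl): pack op=0x5:4|rd=13:4|rs=7:4|pad=0:4 = 0x5d70; little→ 70 5d

70 5D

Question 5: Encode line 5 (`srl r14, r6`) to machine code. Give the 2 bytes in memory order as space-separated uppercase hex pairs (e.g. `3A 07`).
60 5E

5. srl fields op=0x5:4|rd=14:4|rs=6:4|pad=0:4 → word 5e60h → 60 5e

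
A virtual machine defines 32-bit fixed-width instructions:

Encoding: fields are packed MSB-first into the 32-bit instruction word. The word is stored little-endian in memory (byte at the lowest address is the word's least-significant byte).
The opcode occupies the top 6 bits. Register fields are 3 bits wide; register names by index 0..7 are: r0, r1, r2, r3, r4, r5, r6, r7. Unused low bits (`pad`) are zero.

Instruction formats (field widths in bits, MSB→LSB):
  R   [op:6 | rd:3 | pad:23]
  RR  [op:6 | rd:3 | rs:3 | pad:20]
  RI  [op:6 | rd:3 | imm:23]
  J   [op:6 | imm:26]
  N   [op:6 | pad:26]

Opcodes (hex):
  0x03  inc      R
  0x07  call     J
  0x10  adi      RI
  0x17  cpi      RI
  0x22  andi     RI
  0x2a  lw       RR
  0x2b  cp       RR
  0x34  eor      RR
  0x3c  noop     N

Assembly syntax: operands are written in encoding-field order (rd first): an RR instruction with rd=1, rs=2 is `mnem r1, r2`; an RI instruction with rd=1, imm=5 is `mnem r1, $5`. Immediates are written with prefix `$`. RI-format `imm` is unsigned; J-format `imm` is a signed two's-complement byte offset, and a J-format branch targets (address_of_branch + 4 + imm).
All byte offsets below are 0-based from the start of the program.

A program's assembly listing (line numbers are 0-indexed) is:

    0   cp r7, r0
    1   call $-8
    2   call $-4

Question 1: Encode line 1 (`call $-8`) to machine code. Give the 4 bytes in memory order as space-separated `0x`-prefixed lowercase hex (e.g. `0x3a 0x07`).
line 1 (call): pack op=0x7:6|imm=-8:26 = 0x1ffffff8; little→ f8 ff ff 1f

0xf8 0xff 0xff 0x1f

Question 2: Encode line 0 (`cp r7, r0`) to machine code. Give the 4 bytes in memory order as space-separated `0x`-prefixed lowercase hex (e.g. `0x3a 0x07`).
0x00 0x00 0x80 0xaf

0. cp fields op=0x2b:6|rd=7:3|rs=0:3|pad=0:20 → word af800000h → 00 00 80 af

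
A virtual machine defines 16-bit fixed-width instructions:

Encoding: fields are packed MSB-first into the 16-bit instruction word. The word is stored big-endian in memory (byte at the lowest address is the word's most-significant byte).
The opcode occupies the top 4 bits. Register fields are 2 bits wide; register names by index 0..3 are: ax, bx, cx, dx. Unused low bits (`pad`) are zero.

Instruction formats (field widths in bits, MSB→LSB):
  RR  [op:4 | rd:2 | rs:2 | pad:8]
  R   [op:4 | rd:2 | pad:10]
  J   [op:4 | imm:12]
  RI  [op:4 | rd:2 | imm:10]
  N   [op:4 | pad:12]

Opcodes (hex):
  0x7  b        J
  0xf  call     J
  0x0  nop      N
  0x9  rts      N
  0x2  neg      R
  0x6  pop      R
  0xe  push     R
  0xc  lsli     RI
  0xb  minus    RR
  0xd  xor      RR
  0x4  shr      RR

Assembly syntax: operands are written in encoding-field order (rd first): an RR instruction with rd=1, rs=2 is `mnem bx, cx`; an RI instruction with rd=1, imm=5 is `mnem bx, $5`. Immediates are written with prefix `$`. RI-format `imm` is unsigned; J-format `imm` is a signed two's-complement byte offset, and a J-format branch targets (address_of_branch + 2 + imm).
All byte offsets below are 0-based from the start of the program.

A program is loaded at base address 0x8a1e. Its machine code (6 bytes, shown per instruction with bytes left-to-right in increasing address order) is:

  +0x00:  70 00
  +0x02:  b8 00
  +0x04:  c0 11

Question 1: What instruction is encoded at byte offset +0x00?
b $0

[00] 70 00 → 0x7000
  opcode bits[15:12]=0x7: b/J
  imm: (w>>0)&0xfff=0x0 → $0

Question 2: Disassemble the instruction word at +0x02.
off 0x02: read b8 00 as big → 0xb800
  op=0xb800>>12=0xb ⇒ minus (RR)
  rd@[11:10]=0x2 ⇒ cx
  rs@[9:8]=0x0 ⇒ ax

minus cx, ax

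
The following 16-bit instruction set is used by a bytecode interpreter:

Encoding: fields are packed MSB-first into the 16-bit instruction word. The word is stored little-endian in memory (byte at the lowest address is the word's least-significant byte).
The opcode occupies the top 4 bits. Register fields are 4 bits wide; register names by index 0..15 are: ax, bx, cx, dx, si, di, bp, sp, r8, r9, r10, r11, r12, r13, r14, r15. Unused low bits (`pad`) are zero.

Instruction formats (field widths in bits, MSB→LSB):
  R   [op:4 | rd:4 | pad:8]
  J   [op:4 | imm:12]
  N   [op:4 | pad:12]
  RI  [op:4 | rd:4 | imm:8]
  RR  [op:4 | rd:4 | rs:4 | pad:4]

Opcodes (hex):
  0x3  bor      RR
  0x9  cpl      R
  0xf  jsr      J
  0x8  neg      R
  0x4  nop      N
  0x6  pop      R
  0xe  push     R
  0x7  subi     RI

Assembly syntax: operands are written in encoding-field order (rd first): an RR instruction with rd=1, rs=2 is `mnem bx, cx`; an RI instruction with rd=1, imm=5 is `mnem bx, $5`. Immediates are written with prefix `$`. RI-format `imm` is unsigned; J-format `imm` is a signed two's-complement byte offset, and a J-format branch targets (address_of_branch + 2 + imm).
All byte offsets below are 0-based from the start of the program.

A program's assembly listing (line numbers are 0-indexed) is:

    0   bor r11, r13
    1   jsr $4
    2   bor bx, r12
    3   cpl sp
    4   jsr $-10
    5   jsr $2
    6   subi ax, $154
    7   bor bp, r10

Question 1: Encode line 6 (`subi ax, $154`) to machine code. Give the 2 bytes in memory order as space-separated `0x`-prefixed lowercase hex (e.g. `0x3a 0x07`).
0x9a 0x70

6. subi fields op=0x7:4|rd=0:4|imm=154:8 → word 709ah → 9a 70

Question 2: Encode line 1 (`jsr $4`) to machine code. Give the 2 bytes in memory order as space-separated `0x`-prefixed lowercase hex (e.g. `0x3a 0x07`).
0x04 0xf0

line 1 (jsr): pack op=0xf:4|imm=4:12 = 0xf004; little→ 04 f0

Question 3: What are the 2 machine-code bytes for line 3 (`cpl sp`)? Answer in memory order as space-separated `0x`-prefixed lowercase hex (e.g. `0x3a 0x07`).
0x00 0x97

L3: cpl op=0x9:4|rd=7:4|pad=0:8 ⇒ 0x9700 ⇒ little 00 97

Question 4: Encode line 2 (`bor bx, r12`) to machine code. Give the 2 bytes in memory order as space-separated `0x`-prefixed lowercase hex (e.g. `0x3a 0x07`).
L2: bor op=0x3:4|rd=1:4|rs=12:4|pad=0:4 ⇒ 0x31c0 ⇒ little c0 31

0xc0 0x31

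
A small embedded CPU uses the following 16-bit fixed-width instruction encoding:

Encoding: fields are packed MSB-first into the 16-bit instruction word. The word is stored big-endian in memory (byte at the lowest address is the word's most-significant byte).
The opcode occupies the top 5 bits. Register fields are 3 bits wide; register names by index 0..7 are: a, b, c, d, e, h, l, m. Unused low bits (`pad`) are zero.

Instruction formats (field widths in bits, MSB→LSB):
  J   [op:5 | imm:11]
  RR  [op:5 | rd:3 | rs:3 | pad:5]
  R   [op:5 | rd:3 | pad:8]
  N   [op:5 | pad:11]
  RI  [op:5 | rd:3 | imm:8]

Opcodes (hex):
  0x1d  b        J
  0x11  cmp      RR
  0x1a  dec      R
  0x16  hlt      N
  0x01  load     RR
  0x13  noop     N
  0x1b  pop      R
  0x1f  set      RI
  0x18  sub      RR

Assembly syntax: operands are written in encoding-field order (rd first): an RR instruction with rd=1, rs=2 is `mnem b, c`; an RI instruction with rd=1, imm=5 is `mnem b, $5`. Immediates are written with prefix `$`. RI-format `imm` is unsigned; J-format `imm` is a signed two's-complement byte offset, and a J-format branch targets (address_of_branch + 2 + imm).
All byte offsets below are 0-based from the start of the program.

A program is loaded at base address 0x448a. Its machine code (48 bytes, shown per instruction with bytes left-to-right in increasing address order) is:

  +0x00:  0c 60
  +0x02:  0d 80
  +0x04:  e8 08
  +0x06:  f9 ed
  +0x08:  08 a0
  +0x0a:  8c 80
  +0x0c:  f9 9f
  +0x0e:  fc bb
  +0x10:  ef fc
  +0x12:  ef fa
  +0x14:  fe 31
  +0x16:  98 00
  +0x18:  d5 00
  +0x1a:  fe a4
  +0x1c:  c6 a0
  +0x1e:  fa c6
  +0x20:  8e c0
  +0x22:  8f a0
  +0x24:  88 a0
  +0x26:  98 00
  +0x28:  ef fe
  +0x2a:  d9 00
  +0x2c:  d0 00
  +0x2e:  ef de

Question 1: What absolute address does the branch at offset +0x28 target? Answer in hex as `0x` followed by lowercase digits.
0x44b2

@+28  big-endian(ef fe) = 0xeffe
  op=0xeffe>>11=0x1d ⇒ b (J)
  imm: (w>>0)&0x7ff=0x7fe (s11→-2) → $-2
  target = base 0x448a + off 0x28 + 2 + imm -2 = 0x44b2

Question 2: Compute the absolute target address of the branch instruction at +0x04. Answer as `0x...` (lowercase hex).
0x4498

@+04  big-endian(e8 08) = 0xe808
  top 5b → 0x1d → b [J]
  imm: (w>>0)&0x7ff=0x8 → $8
  target = base 0x448a + off 0x04 + 2 + imm 8 = 0x4498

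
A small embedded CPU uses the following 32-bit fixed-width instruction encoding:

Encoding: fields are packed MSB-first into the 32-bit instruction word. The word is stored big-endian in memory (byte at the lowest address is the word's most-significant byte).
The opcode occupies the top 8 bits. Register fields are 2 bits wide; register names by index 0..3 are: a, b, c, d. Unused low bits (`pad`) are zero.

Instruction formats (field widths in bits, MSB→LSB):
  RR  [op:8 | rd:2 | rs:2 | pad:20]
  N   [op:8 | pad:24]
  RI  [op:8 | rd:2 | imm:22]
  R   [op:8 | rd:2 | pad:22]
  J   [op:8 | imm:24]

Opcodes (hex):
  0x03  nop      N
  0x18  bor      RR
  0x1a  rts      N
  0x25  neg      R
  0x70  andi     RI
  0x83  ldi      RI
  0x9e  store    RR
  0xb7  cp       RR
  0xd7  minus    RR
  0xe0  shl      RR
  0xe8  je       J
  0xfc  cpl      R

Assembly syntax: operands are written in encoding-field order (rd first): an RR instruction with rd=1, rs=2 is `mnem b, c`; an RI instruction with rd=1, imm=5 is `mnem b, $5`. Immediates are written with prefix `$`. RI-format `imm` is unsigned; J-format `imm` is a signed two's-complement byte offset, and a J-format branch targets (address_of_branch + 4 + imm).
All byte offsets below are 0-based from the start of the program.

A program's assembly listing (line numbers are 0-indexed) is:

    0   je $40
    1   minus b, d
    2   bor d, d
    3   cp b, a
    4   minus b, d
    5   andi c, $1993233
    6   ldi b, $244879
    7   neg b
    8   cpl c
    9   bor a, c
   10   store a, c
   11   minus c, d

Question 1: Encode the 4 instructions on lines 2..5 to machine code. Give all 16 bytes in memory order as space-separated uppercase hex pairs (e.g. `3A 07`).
18 F0 00 00 B7 40 00 00 D7 70 00 00 70 9E 6A 11

L2: bor op=0x18:8|rd=3:2|rs=3:2|pad=0:20 ⇒ 0x18f00000 ⇒ big 18 f0 00 00
L3: cp op=0xb7:8|rd=1:2|rs=0:2|pad=0:20 ⇒ 0xb7400000 ⇒ big b7 40 00 00
L4: minus op=0xd7:8|rd=1:2|rs=3:2|pad=0:20 ⇒ 0xd7700000 ⇒ big d7 70 00 00
L5: andi op=0x70:8|rd=2:2|imm=1993233:22 ⇒ 0x709e6a11 ⇒ big 70 9e 6a 11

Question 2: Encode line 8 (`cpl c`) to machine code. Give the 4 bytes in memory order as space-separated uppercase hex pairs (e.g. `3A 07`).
L8: cpl op=0xfc:8|rd=2:2|pad=0:22 ⇒ 0xfc800000 ⇒ big fc 80 00 00

FC 80 00 00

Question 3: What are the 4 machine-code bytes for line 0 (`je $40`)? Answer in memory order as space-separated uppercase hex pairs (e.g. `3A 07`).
E8 00 00 28

line 0 (je): pack op=0xe8:8|imm=40:24 = 0xe8000028; big→ e8 00 00 28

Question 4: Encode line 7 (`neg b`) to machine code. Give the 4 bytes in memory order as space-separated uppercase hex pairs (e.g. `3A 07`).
25 40 00 00

7. neg fields op=0x25:8|rd=1:2|pad=0:22 → word 25400000h → 25 40 00 00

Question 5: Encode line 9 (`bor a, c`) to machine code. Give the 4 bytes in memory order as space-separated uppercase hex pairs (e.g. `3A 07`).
18 20 00 00

line 9 (bor): pack op=0x18:8|rd=0:2|rs=2:2|pad=0:20 = 0x18200000; big→ 18 20 00 00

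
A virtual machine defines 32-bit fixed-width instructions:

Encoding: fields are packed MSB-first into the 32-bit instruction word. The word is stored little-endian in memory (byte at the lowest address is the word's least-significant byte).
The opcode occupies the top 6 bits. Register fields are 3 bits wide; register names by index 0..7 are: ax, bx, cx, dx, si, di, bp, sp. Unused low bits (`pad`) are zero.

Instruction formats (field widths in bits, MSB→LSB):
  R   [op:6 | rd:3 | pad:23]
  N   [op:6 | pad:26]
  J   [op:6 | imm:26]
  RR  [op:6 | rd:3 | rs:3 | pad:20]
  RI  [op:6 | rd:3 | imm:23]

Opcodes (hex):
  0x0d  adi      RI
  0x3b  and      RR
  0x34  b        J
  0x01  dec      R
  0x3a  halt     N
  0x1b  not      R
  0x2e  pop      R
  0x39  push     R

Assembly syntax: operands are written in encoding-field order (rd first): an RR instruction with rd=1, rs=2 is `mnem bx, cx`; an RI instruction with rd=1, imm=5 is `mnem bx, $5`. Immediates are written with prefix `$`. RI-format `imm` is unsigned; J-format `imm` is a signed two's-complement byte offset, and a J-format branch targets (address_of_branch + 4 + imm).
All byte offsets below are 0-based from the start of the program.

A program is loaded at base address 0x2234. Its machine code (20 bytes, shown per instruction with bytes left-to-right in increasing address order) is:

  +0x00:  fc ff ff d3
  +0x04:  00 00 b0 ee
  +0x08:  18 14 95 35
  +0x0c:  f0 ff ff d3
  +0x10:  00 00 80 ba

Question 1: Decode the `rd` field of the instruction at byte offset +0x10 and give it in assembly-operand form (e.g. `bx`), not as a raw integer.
+0x10: 00 00 80 ba ⇒ word 0xba800000 (little)
  opcode bits[31:26]=0x2e: pop/R
  [25:23] rd=5 = di

di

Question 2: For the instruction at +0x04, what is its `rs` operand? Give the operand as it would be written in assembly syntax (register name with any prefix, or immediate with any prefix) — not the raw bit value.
off 0x04: read 00 00 b0 ee as little → 0xeeb00000
  opcode bits[31:26]=0x3b: and/RR
  [25:23] rd=5 = di
  [22:20] rs=3 = dx

dx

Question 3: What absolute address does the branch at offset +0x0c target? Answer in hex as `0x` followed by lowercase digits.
0x2234

off 0x0c: read f0 ff ff d3 as little → 0xd3fffff0
  top 6b → 0x34 → b [J]
  imm: (w>>0)&0x3ffffff=0x3fffff0 (s26→-16) → $-16
  target = base 0x2234 + off 0x0c + 4 + imm -16 = 0x2234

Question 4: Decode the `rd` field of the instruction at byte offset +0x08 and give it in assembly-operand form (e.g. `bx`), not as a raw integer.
@+08  little-endian(18 14 95 35) = 0x35951418
  top 6b → 0xd → adi [RI]
  rd: (w>>23)&0x7=0x3 → dx
  imm: (w>>0)&0x7fffff=0x151418 → $1381400

dx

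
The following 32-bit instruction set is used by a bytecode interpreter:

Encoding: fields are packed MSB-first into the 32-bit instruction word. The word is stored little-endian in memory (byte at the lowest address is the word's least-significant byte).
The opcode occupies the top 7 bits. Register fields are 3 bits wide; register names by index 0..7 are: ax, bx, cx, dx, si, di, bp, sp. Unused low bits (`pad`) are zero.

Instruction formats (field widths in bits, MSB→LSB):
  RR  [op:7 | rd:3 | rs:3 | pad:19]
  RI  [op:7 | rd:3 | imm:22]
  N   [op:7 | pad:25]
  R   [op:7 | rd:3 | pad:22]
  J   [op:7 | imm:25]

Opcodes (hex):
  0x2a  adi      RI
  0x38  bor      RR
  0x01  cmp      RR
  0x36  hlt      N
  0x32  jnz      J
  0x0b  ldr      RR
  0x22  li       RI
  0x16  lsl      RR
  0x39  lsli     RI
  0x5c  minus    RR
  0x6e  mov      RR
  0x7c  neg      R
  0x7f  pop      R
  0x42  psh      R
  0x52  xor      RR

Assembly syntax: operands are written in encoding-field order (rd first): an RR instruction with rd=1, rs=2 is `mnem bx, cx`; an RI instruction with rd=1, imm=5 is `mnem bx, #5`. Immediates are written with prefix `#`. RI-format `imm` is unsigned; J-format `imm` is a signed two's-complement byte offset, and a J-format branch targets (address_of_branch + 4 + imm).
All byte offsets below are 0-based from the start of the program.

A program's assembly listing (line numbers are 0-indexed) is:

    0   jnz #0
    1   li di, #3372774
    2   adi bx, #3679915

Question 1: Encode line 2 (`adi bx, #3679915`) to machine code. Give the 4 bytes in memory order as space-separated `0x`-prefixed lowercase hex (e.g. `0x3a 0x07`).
0xab 0x26 0x78 0x54

line 2 (adi): pack op=0x2a:7|rd=1:3|imm=3679915:22 = 0x547826ab; little→ ab 26 78 54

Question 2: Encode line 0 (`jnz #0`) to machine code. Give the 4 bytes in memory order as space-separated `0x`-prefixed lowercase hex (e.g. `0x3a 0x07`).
0. jnz fields op=0x32:7|imm=0:25 → word 64000000h → 00 00 00 64

0x00 0x00 0x00 0x64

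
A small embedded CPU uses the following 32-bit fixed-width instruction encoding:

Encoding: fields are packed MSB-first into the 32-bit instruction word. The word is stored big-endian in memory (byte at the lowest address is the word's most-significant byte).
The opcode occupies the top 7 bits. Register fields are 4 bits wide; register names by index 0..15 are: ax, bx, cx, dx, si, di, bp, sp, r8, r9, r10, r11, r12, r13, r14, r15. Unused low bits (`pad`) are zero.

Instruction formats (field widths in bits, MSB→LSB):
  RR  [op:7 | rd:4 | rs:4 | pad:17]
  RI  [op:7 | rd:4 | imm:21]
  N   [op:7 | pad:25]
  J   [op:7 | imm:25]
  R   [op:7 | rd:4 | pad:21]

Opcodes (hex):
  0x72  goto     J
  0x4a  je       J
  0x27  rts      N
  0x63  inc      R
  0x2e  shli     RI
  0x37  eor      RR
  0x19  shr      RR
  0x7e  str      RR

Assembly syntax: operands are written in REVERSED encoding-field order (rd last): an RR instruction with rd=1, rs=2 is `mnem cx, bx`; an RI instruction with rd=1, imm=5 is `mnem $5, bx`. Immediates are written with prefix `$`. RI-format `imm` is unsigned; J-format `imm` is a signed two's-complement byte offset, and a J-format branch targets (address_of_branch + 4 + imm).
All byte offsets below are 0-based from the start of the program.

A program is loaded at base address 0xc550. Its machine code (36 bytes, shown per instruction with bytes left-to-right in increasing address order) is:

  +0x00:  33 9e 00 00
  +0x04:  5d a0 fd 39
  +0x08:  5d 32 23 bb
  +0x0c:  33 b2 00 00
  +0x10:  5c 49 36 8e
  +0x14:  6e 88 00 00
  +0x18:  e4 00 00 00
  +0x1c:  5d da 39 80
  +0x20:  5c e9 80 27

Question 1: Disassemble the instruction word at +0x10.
@+10  big-endian(5c 49 36 8e) = 0x5c49368e
  op=0x5c49368e>>25=0x2e ⇒ shli (RI)
  rd@[24:21]=0x2 ⇒ cx
  imm@[20:0]=0x9368e ⇒ $603790

shli $603790, cx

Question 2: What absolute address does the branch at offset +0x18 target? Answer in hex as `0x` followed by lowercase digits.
0xc56c

[18] e4 00 00 00 → 0xe4000000
  op=0xe4000000>>25=0x72 ⇒ goto (J)
  [24:0] imm=0 = $0
  target = base 0xc550 + off 0x18 + 4 + imm 0 = 0xc56c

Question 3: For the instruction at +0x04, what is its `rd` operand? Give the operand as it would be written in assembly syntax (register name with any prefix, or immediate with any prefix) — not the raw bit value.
off 0x04: read 5d a0 fd 39 as big → 0x5da0fd39
  op=0x5da0fd39>>25=0x2e ⇒ shli (RI)
  rd: (w>>21)&0xf=0xd → r13
  imm: (w>>0)&0x1fffff=0xfd39 → $64825

r13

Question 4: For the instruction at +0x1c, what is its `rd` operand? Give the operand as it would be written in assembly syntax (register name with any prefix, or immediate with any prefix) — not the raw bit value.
r14

[1c] 5d da 39 80 → 0x5dda3980
  opcode bits[31:25]=0x2e: shli/RI
  rd@[24:21]=0xe ⇒ r14
  imm@[20:0]=0x1a3980 ⇒ $1718656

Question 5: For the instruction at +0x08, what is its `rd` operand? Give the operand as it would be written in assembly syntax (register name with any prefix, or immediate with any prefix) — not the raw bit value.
r9

off 0x08: read 5d 32 23 bb as big → 0x5d3223bb
  opcode bits[31:25]=0x2e: shli/RI
  rd@[24:21]=0x9 ⇒ r9
  imm@[20:0]=0x1223bb ⇒ $1188795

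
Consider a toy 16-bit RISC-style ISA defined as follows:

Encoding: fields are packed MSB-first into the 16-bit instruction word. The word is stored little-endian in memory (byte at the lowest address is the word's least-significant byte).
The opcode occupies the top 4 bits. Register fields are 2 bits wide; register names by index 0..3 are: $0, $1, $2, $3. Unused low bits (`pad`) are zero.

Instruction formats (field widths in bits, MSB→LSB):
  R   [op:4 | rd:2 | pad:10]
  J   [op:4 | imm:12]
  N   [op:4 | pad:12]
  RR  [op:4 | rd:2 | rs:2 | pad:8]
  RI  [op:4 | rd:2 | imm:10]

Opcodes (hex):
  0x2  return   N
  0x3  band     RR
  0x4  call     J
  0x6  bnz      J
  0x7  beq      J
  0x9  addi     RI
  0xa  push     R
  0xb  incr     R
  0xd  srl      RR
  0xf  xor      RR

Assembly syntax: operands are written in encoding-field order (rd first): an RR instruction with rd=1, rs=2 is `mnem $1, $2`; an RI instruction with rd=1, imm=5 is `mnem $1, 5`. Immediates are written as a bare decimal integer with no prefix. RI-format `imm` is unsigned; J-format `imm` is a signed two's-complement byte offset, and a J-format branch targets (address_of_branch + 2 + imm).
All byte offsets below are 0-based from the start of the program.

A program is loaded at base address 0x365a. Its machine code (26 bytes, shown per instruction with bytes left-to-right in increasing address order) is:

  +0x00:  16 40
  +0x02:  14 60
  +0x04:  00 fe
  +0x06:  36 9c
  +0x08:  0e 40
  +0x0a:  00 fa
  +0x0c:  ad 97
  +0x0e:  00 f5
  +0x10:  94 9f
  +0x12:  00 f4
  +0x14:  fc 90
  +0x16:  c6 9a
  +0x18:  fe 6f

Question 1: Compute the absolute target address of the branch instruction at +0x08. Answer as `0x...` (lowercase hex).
0x3672

@+08  little-endian(0e 40) = 0x400e
  opcode bits[15:12]=0x4: call/J
  imm: (w>>0)&0xfff=0xe → 14
  target = base 0x365a + off 0x08 + 2 + imm 14 = 0x3672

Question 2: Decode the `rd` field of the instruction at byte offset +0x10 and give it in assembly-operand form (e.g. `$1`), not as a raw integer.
off 0x10: read 94 9f as little → 0x9f94
  opcode bits[15:12]=0x9: addi/RI
  rd: (w>>10)&0x3=0x3 → $3
  imm: (w>>0)&0x3ff=0x394 → 916

$3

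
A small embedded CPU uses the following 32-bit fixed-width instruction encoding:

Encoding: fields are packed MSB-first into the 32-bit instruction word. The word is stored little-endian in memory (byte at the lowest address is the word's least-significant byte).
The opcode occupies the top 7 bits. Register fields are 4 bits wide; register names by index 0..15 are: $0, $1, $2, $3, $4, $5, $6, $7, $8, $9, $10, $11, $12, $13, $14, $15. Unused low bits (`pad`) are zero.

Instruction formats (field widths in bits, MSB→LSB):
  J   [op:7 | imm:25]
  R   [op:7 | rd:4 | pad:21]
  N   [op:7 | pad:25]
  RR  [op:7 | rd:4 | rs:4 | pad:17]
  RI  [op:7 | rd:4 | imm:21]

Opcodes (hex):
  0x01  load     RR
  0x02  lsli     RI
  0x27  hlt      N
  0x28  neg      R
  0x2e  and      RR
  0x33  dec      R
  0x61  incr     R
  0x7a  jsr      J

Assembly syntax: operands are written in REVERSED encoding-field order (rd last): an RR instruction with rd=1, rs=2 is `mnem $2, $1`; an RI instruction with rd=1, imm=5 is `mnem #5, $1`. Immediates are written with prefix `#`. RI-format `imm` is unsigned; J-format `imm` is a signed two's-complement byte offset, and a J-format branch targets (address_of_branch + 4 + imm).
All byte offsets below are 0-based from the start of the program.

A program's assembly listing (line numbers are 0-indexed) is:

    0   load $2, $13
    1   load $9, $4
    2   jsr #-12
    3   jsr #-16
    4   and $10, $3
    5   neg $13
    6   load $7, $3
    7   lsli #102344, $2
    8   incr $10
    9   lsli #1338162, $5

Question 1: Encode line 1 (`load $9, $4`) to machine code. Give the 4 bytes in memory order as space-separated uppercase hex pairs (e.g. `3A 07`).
00 00 92 02

line 1 (load): pack op=0x1:7|rd=4:4|rs=9:4|pad=0:17 = 0x02920000; little→ 00 00 92 02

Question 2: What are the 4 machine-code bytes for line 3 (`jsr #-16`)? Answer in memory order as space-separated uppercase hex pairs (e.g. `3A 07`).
L3: jsr op=0x7a:7|imm=-16:25 ⇒ 0xf5fffff0 ⇒ little f0 ff ff f5

F0 FF FF F5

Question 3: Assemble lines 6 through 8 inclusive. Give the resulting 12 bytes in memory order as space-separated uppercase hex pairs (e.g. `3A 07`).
00 00 6E 02 C8 8F 41 04 00 00 40 C3

6. load fields op=0x1:7|rd=3:4|rs=7:4|pad=0:17 → word 026e0000h → 00 00 6e 02
7. lsli fields op=0x2:7|rd=2:4|imm=102344:21 → word 04418fc8h → c8 8f 41 04
8. incr fields op=0x61:7|rd=10:4|pad=0:21 → word c3400000h → 00 00 40 c3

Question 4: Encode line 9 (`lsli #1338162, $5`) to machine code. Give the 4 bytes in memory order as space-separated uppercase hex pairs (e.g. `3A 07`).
32 6B B4 04

line 9 (lsli): pack op=0x2:7|rd=5:4|imm=1338162:21 = 0x04b46b32; little→ 32 6b b4 04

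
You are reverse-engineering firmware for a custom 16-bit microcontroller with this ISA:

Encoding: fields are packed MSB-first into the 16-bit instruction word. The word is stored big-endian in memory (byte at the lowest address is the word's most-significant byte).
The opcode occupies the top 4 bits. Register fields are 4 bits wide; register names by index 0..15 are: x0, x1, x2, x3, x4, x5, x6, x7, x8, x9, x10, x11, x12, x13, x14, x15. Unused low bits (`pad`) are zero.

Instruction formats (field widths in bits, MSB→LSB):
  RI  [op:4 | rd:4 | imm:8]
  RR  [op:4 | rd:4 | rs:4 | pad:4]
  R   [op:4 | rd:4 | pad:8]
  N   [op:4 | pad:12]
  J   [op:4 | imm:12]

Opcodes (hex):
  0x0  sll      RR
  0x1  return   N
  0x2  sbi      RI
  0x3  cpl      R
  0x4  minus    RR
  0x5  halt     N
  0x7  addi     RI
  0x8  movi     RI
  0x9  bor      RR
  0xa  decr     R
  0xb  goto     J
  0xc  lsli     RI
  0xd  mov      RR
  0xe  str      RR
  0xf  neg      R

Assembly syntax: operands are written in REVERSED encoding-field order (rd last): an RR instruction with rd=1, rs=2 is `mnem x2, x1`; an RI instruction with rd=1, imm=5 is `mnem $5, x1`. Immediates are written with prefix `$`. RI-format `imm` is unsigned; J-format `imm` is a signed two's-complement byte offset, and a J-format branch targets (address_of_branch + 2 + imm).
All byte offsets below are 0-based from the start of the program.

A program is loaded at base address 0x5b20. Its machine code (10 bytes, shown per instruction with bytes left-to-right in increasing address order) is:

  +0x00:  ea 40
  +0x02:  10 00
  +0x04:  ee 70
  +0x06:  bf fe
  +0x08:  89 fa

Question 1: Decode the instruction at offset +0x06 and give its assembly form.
off 0x06: read bf fe as big → 0xbffe
  opcode bits[15:12]=0xb: goto/J
  imm@[11:0]=0xffe (s12→-2) ⇒ $-2

goto $-2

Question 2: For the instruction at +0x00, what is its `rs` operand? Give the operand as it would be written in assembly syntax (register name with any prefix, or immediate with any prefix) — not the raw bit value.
x4

[00] ea 40 → 0xea40
  opcode bits[15:12]=0xe: str/RR
  [11:8] rd=10 = x10
  [7:4] rs=4 = x4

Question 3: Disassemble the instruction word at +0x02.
off 0x02: read 10 00 as big → 0x1000
  top 4b → 0x1 → return [N]

return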